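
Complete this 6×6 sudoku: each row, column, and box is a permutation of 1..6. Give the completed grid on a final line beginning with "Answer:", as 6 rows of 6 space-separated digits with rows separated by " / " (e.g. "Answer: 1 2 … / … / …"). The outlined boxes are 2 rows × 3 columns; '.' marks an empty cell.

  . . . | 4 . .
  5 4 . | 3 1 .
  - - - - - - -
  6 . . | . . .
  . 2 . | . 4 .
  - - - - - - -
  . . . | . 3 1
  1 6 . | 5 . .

Step 1. [r4c1∈{3}] r4c1 is down to just 3 ⇒ r4c1=3.
Step 2. [r6c5∈{2}] r6c5 has the single candidate 2, so r6c5=2.
Step 3. [r3c5∈{5}] r3c5 is down to just 5. So r3c5=5.
Step 4. [r3c2∈{1}] only 1 remains possible at r3c2. So r3c2=1.
Step 5. [r1c1∈{2}] r1c1 is down to just 2. So r1c1=2.
Step 6. [r4c6∈{6}] nothing but 6 survives at r4c6, so r4c6=6.
Step 7. [r5c1∈{4}] nothing but 4 survives at r5c1 ⇒ r5c1=4.
Step 8. [r1c3∈{1,3,6}] r1c3 is the only open cell in row 1 admitting 1, so r1c3=1.
Step 9. [r4c3∈{5}] r4c3 has the single candidate 5, so r4c3=5.
Step 10. [r2c6∈{2}] only 2 remains possible at r2c6, so r2c6=2.
Step 11. [r5c3∈{2}] only 2 remains possible at r5c3, so r5c3=2.
Step 12. [r5c4∈{6}] only 6 remains possible at r5c4. So r5c4=6.
Step 13. [r3c4∈{2}] r3c4 is down to just 2 ⇒ r3c4=2.
Step 14. [r3c6∈{3}] r3c6's peers cover all but 3. So r3c6=3.
Step 15. [r2c3∈{6}] r2c3 has the single candidate 6. So r2c3=6.
Step 16. [r6c6∈{4}] r6c6's peers cover all but 4 ⇒ r6c6=4.
Step 17. [r1c5∈{6}] nothing but 6 survives at r1c5. So r1c5=6.
Step 18. [r6c3∈{3}] r6c3 is down to just 3 ⇒ r6c3=3.
Step 19. [r4c4∈{1}] nothing but 1 survives at r4c4, so r4c4=1.
Step 20. [r3c3∈{4}] only 4 remains possible at r3c3 ⇒ r3c3=4.
Step 21. [r5c2∈{5}] r5c2 is down to just 5, so r5c2=5.
Step 22. [r1c6∈{5}] r1c6's peers cover all but 5. So r1c6=5.
Step 23. [r1c2∈{3}] r1c2 has the single candidate 3, so r1c2=3.

Answer: 2 3 1 4 6 5 / 5 4 6 3 1 2 / 6 1 4 2 5 3 / 3 2 5 1 4 6 / 4 5 2 6 3 1 / 1 6 3 5 2 4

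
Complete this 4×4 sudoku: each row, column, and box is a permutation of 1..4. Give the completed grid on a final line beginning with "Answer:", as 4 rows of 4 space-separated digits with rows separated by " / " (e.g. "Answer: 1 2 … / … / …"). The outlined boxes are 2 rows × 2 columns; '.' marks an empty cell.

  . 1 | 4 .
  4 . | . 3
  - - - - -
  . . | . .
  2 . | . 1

Step 1. [r3c4∈{2,4}] 4 has one home in col 4: r3c4, so r3c4=4.
Step 2. [r3c2∈{3}] only 3 remains possible at r3c2 ⇒ r3c2=3.
Step 3. [r2c2∈{2}] r2c2's peers cover all but 2. So r2c2=2.
Step 4. [r3c3∈{2}] only 2 remains possible at r3c3. So r3c3=2.
Step 5. [r3c1∈{1}] only 1 remains possible at r3c1. So r3c1=1.
Step 6. [r2c3∈{1}] only 1 remains possible at r2c3, so r2c3=1.
Step 7. [r4c3∈{3}] r4c3 is down to just 3 ⇒ r4c3=3.
Step 8. [r1c4∈{2}] r1c4 is down to just 2, so r1c4=2.
Step 9. [r1c1∈{3}] r1c1's peers cover all but 3 ⇒ r1c1=3.
Step 10. [r4c2∈{4}] nothing but 4 survives at r4c2. So r4c2=4.

Answer: 3 1 4 2 / 4 2 1 3 / 1 3 2 4 / 2 4 3 1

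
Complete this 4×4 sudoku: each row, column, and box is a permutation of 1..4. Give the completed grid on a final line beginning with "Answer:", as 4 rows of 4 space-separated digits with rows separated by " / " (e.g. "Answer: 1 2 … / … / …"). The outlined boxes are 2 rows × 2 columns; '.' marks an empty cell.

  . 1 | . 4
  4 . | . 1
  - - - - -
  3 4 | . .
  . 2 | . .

Step 1. [r1c3∈{2,3}] row 1 places 3 nowhere but r1c3 ⇒ r1c3=3.
Step 2. [r3c3∈{1,2}] in row 3, 1 fits only at r3c3. So r3c3=1.
Step 3. [r1c1∈{2}] only 2 remains possible at r1c1 ⇒ r1c1=2.
Step 4. [r3c4∈{2}] only 2 remains possible at r3c4, so r3c4=2.
Step 5. [r4c3∈{4}] r4c3 has the single candidate 4. So r4c3=4.
Step 6. [r4c1∈{1}] nothing but 1 survives at r4c1. So r4c1=1.
Step 7. [r2c2∈{3}] r2c2 has the single candidate 3, so r2c2=3.
Step 8. [r4c4∈{3}] nothing but 3 survives at r4c4 ⇒ r4c4=3.
Step 9. [r2c3∈{2}] only 2 remains possible at r2c3, so r2c3=2.

Answer: 2 1 3 4 / 4 3 2 1 / 3 4 1 2 / 1 2 4 3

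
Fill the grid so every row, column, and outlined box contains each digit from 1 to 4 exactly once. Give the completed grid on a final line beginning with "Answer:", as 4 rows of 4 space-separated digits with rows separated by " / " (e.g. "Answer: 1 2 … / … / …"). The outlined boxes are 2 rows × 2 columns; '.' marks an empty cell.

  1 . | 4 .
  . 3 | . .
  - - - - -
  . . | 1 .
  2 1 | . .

Step 1. [r3c4∈{2,3,4}] row 3 places 2 nowhere but r3c4, so r3c4=2.
Step 2. [r3c1∈{3,4}] across row 3, 3 lands solely at r3c1 ⇒ r3c1=3.
Step 3. [r4c3∈{3}] r4c3 has the single candidate 3 ⇒ r4c3=3.
Step 4. [r1c2∈{2}] r1c2's peers cover all but 2, so r1c2=2.
Step 5. [r2c3∈{2}] nothing but 2 survives at r2c3. So r2c3=2.
Step 6. [r1c4∈{3}] r1c4 has the single candidate 3 ⇒ r1c4=3.
Step 7. [r2c4∈{1}] nothing but 1 survives at r2c4 ⇒ r2c4=1.
Step 8. [r4c4∈{4}] r4c4 has the single candidate 4, so r4c4=4.
Step 9. [r3c2∈{4}] r3c2 is down to just 4. So r3c2=4.
Step 10. [r2c1∈{4}] r2c1 is down to just 4, so r2c1=4.

Answer: 1 2 4 3 / 4 3 2 1 / 3 4 1 2 / 2 1 3 4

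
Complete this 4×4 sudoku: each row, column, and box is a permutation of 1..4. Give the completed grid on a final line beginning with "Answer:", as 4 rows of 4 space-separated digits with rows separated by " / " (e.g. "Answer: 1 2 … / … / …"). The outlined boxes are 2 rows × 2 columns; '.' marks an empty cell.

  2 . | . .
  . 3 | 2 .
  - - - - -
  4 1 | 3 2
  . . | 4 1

Step 1. [r1c2∈{4}] r1c2 has the single candidate 4 ⇒ r1c2=4.
Step 2. [r2c1∈{1}] r2c1 is down to just 1, so r2c1=1.
Step 3. [r4c1∈{3}] r4c1 has the single candidate 3 ⇒ r4c1=3.
Step 4. [r1c3∈{1}] only 1 remains possible at r1c3 ⇒ r1c3=1.
Step 5. [r2c4∈{4}] r2c4 is down to just 4. So r2c4=4.
Step 6. [r4c2∈{2}] r4c2 has the single candidate 2. So r4c2=2.
Step 7. [r1c4∈{3}] nothing but 3 survives at r1c4. So r1c4=3.

Answer: 2 4 1 3 / 1 3 2 4 / 4 1 3 2 / 3 2 4 1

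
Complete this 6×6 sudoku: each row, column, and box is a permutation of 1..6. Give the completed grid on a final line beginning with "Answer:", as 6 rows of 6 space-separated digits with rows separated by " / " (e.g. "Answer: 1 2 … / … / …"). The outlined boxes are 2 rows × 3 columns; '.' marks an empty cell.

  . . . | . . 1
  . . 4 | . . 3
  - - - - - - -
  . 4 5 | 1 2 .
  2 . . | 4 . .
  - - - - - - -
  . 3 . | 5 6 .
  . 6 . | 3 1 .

Step 1. [r2c5∈{5}] nothing but 5 survives at r2c5, so r2c5=5.
Step 2. [r6c3∈{2}] only 2 remains possible at r6c3, so r6c3=2.
Step 3. [r3c1∈{3,6}] across row 3, 3 lands solely at r3c1. So r3c1=3.
Step 4. [r4c3∈{1,6}] r4c3 is the only open cell in box 3 admitting 6, so r4c3=6.
Step 5. [r6c1∈{4,5}] across row 6, 5 lands solely at r6c1. So r6c1=5.
Step 6. [r5c1∈{1,4}] r5c1 is the only open cell in col 1 admitting 4, so r5c1=4.
Step 7. [r1c1∈{6}] only 6 remains possible at r1c1. So r1c1=6.
Step 8. [r1c4∈{2}] r1c4 is down to just 2, so r1c4=2.
Step 9. [r2c1∈{1}] r2c1's peers cover all but 1 ⇒ r2c1=1.
Step 10. [r2c4∈{6}] r2c4 has the single candidate 6, so r2c4=6.
Step 11. [r4c5∈{3}] only 3 remains possible at r4c5 ⇒ r4c5=3.
Step 12. [r4c2∈{1}] r4c2's peers cover all but 1. So r4c2=1.
Step 13. [r1c3∈{3}] r1c3's peers cover all but 3 ⇒ r1c3=3.
Step 14. [r1c2∈{5}] only 5 remains possible at r1c2 ⇒ r1c2=5.
Step 15. [r1c5∈{4}] r1c5 has the single candidate 4 ⇒ r1c5=4.
Step 16. [r5c6∈{2}] r5c6 has the single candidate 2, so r5c6=2.
Step 17. [r6c6∈{4}] only 4 remains possible at r6c6 ⇒ r6c6=4.
Step 18. [r3c6∈{6}] only 6 remains possible at r3c6. So r3c6=6.
Step 19. [r4c6∈{5}] r4c6 has the single candidate 5 ⇒ r4c6=5.
Step 20. [r2c2∈{2}] nothing but 2 survives at r2c2. So r2c2=2.
Step 21. [r5c3∈{1}] r5c3 has the single candidate 1, so r5c3=1.

Answer: 6 5 3 2 4 1 / 1 2 4 6 5 3 / 3 4 5 1 2 6 / 2 1 6 4 3 5 / 4 3 1 5 6 2 / 5 6 2 3 1 4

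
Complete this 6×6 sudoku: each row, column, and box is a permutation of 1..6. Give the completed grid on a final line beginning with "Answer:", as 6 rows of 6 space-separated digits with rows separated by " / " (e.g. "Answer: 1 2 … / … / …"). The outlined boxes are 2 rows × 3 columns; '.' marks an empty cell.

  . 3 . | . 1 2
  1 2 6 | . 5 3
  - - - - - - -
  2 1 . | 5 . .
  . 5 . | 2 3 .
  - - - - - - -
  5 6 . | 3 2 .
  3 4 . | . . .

Step 1. [r3c5∈{4,6}] across col 5, 4 lands solely at r3c5 ⇒ r3c5=4.
Step 2. [r6c4∈{1,6}] in col 4, 1 fits only at r6c4, so r6c4=1.
Step 3. [r1c1∈{4}] r1c1 is down to just 4. So r1c1=4.
Step 4. [r3c6∈{6}] r3c6 is down to just 6. So r3c6=6.
Step 5. [r2c4∈{4}] r2c4 is down to just 4. So r2c4=4.
Step 6. [r6c3∈{2}] r6c3 has the single candidate 2 ⇒ r6c3=2.
Step 7. [r3c3∈{3}] only 3 remains possible at r3c3. So r3c3=3.
Step 8. [r6c5∈{6}] r6c5's peers cover all but 6 ⇒ r6c5=6.
Step 9. [r4c6∈{1}] r4c6 has the single candidate 1 ⇒ r4c6=1.
Step 10. [r5c3∈{1}] nothing but 1 survives at r5c3 ⇒ r5c3=1.
Step 11. [r4c3∈{4}] only 4 remains possible at r4c3, so r4c3=4.
Step 12. [r5c6∈{4}] r5c6's peers cover all but 4. So r5c6=4.
Step 13. [r1c3∈{5}] nothing but 5 survives at r1c3, so r1c3=5.
Step 14. [r4c1∈{6}] only 6 remains possible at r4c1, so r4c1=6.
Step 15. [r1c4∈{6}] only 6 remains possible at r1c4 ⇒ r1c4=6.
Step 16. [r6c6∈{5}] r6c6's peers cover all but 5. So r6c6=5.

Answer: 4 3 5 6 1 2 / 1 2 6 4 5 3 / 2 1 3 5 4 6 / 6 5 4 2 3 1 / 5 6 1 3 2 4 / 3 4 2 1 6 5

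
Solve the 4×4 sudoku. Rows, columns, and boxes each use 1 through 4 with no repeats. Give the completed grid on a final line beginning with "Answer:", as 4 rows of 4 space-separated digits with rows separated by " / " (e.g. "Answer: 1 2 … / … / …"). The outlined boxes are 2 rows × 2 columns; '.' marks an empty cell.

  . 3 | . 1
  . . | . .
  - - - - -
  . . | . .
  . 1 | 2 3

Step 1. [r1c3∈{4}] r1c3's peers cover all but 4 ⇒ r1c3=4.
Step 2. [r4c1∈{4}] r4c1 has the single candidate 4, so r4c1=4.
Step 3. [r1c1∈{2}] nothing but 2 survives at r1c1, so r1c1=2.
Step 4. [r3c1∈{3}] nothing but 3 survives at r3c1 ⇒ r3c1=3.
Step 5. [r3c2∈{2}] only 2 remains possible at r3c2, so r3c2=2.
Step 6. [r3c4∈{4}] only 4 remains possible at r3c4, so r3c4=4.
Step 7. [r2c3∈{3}] r2c3 is down to just 3 ⇒ r2c3=3.
Step 8. [r3c3∈{1}] nothing but 1 survives at r3c3 ⇒ r3c3=1.
Step 9. [r2c1∈{1}] nothing but 1 survives at r2c1. So r2c1=1.
Step 10. [r2c2∈{4}] r2c2's peers cover all but 4, so r2c2=4.
Step 11. [r2c4∈{2}] r2c4 has the single candidate 2 ⇒ r2c4=2.

Answer: 2 3 4 1 / 1 4 3 2 / 3 2 1 4 / 4 1 2 3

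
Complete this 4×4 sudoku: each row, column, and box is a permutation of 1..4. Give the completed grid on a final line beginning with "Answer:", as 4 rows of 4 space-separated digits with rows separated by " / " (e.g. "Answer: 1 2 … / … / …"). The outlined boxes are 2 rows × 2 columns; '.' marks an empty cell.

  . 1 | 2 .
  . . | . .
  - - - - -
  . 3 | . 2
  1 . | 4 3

Step 1. [r2c2∈{2,4}] r2c2 is the only open cell in col 2 admitting 4. So r2c2=4.
Step 2. [r2c3∈{1,3}] 3 has one home in col 3: r2c3. So r2c3=3.
Step 3. [r1c4∈{4}] r1c4 has the single candidate 4 ⇒ r1c4=4.
Step 4. [r3c3∈{1}] r3c3's peers cover all but 1 ⇒ r3c3=1.
Step 5. [r2c1∈{2}] r2c1's peers cover all but 2 ⇒ r2c1=2.
Step 6. [r1c1∈{3}] only 3 remains possible at r1c1 ⇒ r1c1=3.
Step 7. [r2c4∈{1}] r2c4 is down to just 1 ⇒ r2c4=1.
Step 8. [r4c2∈{2}] r4c2's peers cover all but 2, so r4c2=2.
Step 9. [r3c1∈{4}] only 4 remains possible at r3c1 ⇒ r3c1=4.

Answer: 3 1 2 4 / 2 4 3 1 / 4 3 1 2 / 1 2 4 3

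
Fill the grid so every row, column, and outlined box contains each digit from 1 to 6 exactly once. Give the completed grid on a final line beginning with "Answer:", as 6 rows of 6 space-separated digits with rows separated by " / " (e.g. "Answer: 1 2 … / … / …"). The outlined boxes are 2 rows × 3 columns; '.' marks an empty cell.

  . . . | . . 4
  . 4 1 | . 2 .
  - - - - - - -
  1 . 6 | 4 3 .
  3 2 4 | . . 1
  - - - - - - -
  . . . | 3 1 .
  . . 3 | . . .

Step 1. [r6c4∈{2,5,6}] r6c4 is the only open cell in col 4 admitting 2 ⇒ r6c4=2.
Step 2. [r5c1∈{2,4,5,6}] 4 has one home in row 5: r5c1, so r5c1=4.
Step 3. [r3c2∈{5}] nothing but 5 survives at r3c2 ⇒ r3c2=5.
Step 4. [r5c2∈{6}] r5c2 has the single candidate 6. So r5c2=6.
Step 5. [r6c1∈{5}] r6c1 is down to just 5 ⇒ r6c1=5.
Step 6. [r2c1∈{6}] r2c1 is down to just 6 ⇒ r2c1=6.
Step 7. [r2c4∈{5}] r2c4 is down to just 5 ⇒ r2c4=5.
Step 8. [r1c5∈{6}] nothing but 6 survives at r1c5. So r1c5=6.
Step 9. [r1c1∈{2}] only 2 remains possible at r1c1 ⇒ r1c1=2.
Step 10. [r4c5∈{5}] r4c5 is down to just 5, so r4c5=5.
Step 11. [r3c6∈{2}] only 2 remains possible at r3c6 ⇒ r3c6=2.
Step 12. [r1c3∈{5}] nothing but 5 survives at r1c3 ⇒ r1c3=5.
Step 13. [r4c4∈{6}] r4c4 has the single candidate 6 ⇒ r4c4=6.
Step 14. [r6c5∈{4}] nothing but 4 survives at r6c5, so r6c5=4.
Step 15. [r5c6∈{5}] r5c6 has the single candidate 5 ⇒ r5c6=5.
Step 16. [r6c6∈{6}] r6c6 has the single candidate 6, so r6c6=6.
Step 17. [r5c3∈{2}] nothing but 2 survives at r5c3. So r5c3=2.
Step 18. [r2c6∈{3}] r2c6 has the single candidate 3, so r2c6=3.
Step 19. [r6c2∈{1}] nothing but 1 survives at r6c2 ⇒ r6c2=1.
Step 20. [r1c2∈{3}] r1c2 is down to just 3. So r1c2=3.
Step 21. [r1c4∈{1}] r1c4 has the single candidate 1, so r1c4=1.

Answer: 2 3 5 1 6 4 / 6 4 1 5 2 3 / 1 5 6 4 3 2 / 3 2 4 6 5 1 / 4 6 2 3 1 5 / 5 1 3 2 4 6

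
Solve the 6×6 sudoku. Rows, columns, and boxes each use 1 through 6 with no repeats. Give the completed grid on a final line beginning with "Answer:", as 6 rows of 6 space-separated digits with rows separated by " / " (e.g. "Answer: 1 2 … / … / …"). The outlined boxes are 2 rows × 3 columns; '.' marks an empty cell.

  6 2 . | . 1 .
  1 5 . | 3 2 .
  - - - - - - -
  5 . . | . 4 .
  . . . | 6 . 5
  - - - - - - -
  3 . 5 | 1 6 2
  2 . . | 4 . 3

Step 1. [r4c3∈{1,2,3,4}] r4c3 is the only open cell in row 4 admitting 2. So r4c3=2.
Step 2. [r4c2∈{1,3,4}] r4c2 is the only open cell in row 4 admitting 1 ⇒ r4c2=1.
Step 3. [r2c3∈{4}] r2c3's peers cover all but 4 ⇒ r2c3=4.
Step 4. [r6c2∈{6}] nothing but 6 survives at r6c2 ⇒ r6c2=6.
Step 5. [r1c3∈{3}] only 3 remains possible at r1c3 ⇒ r1c3=3.
Step 6. [r3c2∈{3}] r3c2 is down to just 3. So r3c2=3.
Step 7. [r4c1∈{4}] only 4 remains possible at r4c1. So r4c1=4.
Step 8. [r2c6∈{6}] r2c6's peers cover all but 6. So r2c6=6.
Step 9. [r6c3∈{1}] r6c3 is down to just 1 ⇒ r6c3=1.
Step 10. [r6c5∈{5}] r6c5's peers cover all but 5, so r6c5=5.
Step 11. [r4c5∈{3}] only 3 remains possible at r4c5. So r4c5=3.
Step 12. [r3c3∈{6}] r3c3 has the single candidate 6 ⇒ r3c3=6.
Step 13. [r3c6∈{1}] r3c6 is down to just 1 ⇒ r3c6=1.
Step 14. [r3c4∈{2}] only 2 remains possible at r3c4, so r3c4=2.
Step 15. [r5c2∈{4}] r5c2's peers cover all but 4, so r5c2=4.
Step 16. [r1c4∈{5}] r1c4 is down to just 5. So r1c4=5.
Step 17. [r1c6∈{4}] nothing but 4 survives at r1c6 ⇒ r1c6=4.

Answer: 6 2 3 5 1 4 / 1 5 4 3 2 6 / 5 3 6 2 4 1 / 4 1 2 6 3 5 / 3 4 5 1 6 2 / 2 6 1 4 5 3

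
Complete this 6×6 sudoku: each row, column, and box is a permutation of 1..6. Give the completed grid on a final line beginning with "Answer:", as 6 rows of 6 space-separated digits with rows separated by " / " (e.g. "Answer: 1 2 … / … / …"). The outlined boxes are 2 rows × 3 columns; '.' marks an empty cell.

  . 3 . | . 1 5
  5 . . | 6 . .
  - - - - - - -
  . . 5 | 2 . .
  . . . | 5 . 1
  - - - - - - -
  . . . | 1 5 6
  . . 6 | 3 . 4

Step 1. [r3c6∈{3}] nothing but 3 survives at r3c6 ⇒ r3c6=3.
Step 2. [r1c1∈{2,4,6}] r1c1 is the only open cell in row 1 admitting 6, so r1c1=6.
Step 3. [r1c3∈{2,4}] row 1 places 2 nowhere but r1c3. So r1c3=2.
Step 4. [r6c5∈{2}] r6c5's peers cover all but 2 ⇒ r6c5=2.
Step 5. [r6c1∈{1}] r6c1's peers cover all but 1. So r6c1=1.
Step 6. [r3c1∈{4}] r3c1's peers cover all but 4 ⇒ r3c1=4.
Step 7. [r4c3∈{3}] r4c3 is down to just 3 ⇒ r4c3=3.
Step 8. [r3c5∈{6}] nothing but 6 survives at r3c5. So r3c5=6.
Step 9. [r5c3∈{4}] r5c3 is down to just 4 ⇒ r5c3=4.
Step 10. [r5c2∈{2}] r5c2's peers cover all but 2. So r5c2=2.
Step 11. [r2c2∈{1,4}] col 2 places 4 nowhere but r2c2. So r2c2=4.
Step 12. [r2c3∈{1}] r2c3's peers cover all but 1. So r2c3=1.
Step 13. [r2c6∈{2}] nothing but 2 survives at r2c6 ⇒ r2c6=2.
Step 14. [r3c2∈{1}] nothing but 1 survives at r3c2, so r3c2=1.
Step 15. [r4c5∈{4}] r4c5 has the single candidate 4, so r4c5=4.
Step 16. [r4c2∈{6}] r4c2 is down to just 6. So r4c2=6.
Step 17. [r5c1∈{3}] r5c1 is down to just 3, so r5c1=3.
Step 18. [r6c2∈{5}] only 5 remains possible at r6c2, so r6c2=5.
Step 19. [r4c1∈{2}] r4c1 is down to just 2. So r4c1=2.
Step 20. [r2c5∈{3}] nothing but 3 survives at r2c5. So r2c5=3.
Step 21. [r1c4∈{4}] r1c4's peers cover all but 4 ⇒ r1c4=4.

Answer: 6 3 2 4 1 5 / 5 4 1 6 3 2 / 4 1 5 2 6 3 / 2 6 3 5 4 1 / 3 2 4 1 5 6 / 1 5 6 3 2 4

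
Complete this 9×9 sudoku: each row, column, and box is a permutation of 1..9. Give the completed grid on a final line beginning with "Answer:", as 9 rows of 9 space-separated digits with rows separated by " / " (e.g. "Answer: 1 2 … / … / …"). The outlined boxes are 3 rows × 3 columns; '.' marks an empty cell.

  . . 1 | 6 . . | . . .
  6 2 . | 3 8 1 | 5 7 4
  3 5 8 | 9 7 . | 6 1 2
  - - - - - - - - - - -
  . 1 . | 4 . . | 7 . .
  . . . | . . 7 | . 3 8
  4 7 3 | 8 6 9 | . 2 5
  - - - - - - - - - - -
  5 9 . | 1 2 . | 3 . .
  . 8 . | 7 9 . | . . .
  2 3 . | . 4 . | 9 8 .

Step 1. [r5c1∈{9}] r5c1 is down to just 9 ⇒ r5c1=9.
Step 2. [r9c9∈{1,6,7}] r9c9 is the only open cell in row 9 admitting 1 ⇒ r9c9=1.
Step 3. [r8c9∈{6}] r8c9 has the single candidate 6. So r8c9=6.
Step 4. [r8c3∈{4}] r8c3's peers cover all but 4. So r8c3=4.
Step 5. [r5c4∈{2,5}] across col 4, 2 lands solely at r5c4, so r5c4=2.
Step 6. [r1c5∈{5}] only 5 remains possible at r1c5 ⇒ r1c5=5.
Step 7. [r4c6∈{3,5}] 5 has one home in box 5: r4c6 ⇒ r4c6=5.
Step 8. [r9c3∈{6,7}] across row 9, 7 lands solely at r9c3 ⇒ r9c3=7.
Step 9. [r7c3∈{6}] only 6 remains possible at r7c3. So r7c3=6.
Step 10. [r1c8∈{9}] nothing but 9 survives at r1c8 ⇒ r1c8=9.
Step 11. [r5c5∈{1}] r5c5 has the single candidate 1. So r5c5=1.
Step 12. [r3c6∈{4}] only 4 remains possible at r3c6, so r3c6=4.
Step 13. [r7c6∈{8}] r7c6 is down to just 8, so r7c6=8.
Step 14. [r8c7∈{2}] only 2 remains possible at r8c7, so r8c7=2.
Step 15. [r4c3∈{2}] r4c3 is down to just 2 ⇒ r4c3=2.
Step 16. [r8c6∈{3}] nothing but 3 survives at r8c6. So r8c6=3.
Step 17. [r1c1∈{7}] r1c1's peers cover all but 7, so r1c1=7.
Step 18. [r1c7∈{8}] r1c7 has the single candidate 8. So r1c7=8.
Step 19. [r1c9∈{3}] r1c9's peers cover all but 3, so r1c9=3.
Step 20. [r9c4∈{5}] only 5 remains possible at r9c4 ⇒ r9c4=5.
Step 21. [r4c9∈{9}] r4c9's peers cover all but 9, so r4c9=9.
Step 22. [r4c5∈{3}] only 3 remains possible at r4c5, so r4c5=3.
Step 23. [r8c1∈{1}] r8c1's peers cover all but 1. So r8c1=1.
Step 24. [r1c2∈{4}] only 4 remains possible at r1c2. So r1c2=4.
Step 25. [r7c9∈{7}] only 7 remains possible at r7c9. So r7c9=7.
Step 26. [r4c8∈{6}] only 6 remains possible at r4c8. So r4c8=6.
Step 27. [r5c7∈{4}] r5c7's peers cover all but 4 ⇒ r5c7=4.
Step 28. [r8c8∈{5}] r8c8's peers cover all but 5 ⇒ r8c8=5.
Step 29. [r9c6∈{6}] r9c6's peers cover all but 6 ⇒ r9c6=6.
Step 30. [r2c3∈{9}] r2c3's peers cover all but 9, so r2c3=9.
Step 31. [r5c3∈{5}] r5c3 is down to just 5. So r5c3=5.
Step 32. [r1c6∈{2}] r1c6 has the single candidate 2. So r1c6=2.
Step 33. [r7c8∈{4}] r7c8's peers cover all but 4, so r7c8=4.
Step 34. [r6c7∈{1}] r6c7 is down to just 1, so r6c7=1.
Step 35. [r4c1∈{8}] nothing but 8 survives at r4c1. So r4c1=8.
Step 36. [r5c2∈{6}] r5c2 is down to just 6, so r5c2=6.

Answer: 7 4 1 6 5 2 8 9 3 / 6 2 9 3 8 1 5 7 4 / 3 5 8 9 7 4 6 1 2 / 8 1 2 4 3 5 7 6 9 / 9 6 5 2 1 7 4 3 8 / 4 7 3 8 6 9 1 2 5 / 5 9 6 1 2 8 3 4 7 / 1 8 4 7 9 3 2 5 6 / 2 3 7 5 4 6 9 8 1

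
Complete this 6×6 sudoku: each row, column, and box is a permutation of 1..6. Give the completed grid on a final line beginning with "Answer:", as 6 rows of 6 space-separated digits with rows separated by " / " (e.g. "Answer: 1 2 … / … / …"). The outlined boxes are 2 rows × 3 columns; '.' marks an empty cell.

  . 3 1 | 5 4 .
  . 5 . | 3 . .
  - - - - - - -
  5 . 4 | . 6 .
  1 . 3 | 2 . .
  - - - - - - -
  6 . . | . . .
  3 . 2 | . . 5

Step 1. [r6c5∈{1}] nothing but 1 survives at r6c5, so r6c5=1.
Step 2. [r2c5∈{2}] r2c5 has the single candidate 2. So r2c5=2.
Step 3. [r5c4∈{4}] only 4 remains possible at r5c4, so r5c4=4.
Step 4. [r2c6∈{1,6}] in row 2, 1 fits only at r2c6 ⇒ r2c6=1.
Step 5. [r5c6∈{2,3}] 2 has one home in row 5: r5c6 ⇒ r5c6=2.
Step 6. [r1c6∈{6}] r1c6's peers cover all but 6. So r1c6=6.
Step 7. [r3c6∈{3}] only 3 remains possible at r3c6 ⇒ r3c6=3.
Step 8. [r2c1∈{4}] r2c1's peers cover all but 4, so r2c1=4.
Step 9. [r4c5∈{5}] r4c5's peers cover all but 5, so r4c5=5.
Step 10. [r6c4∈{6}] r6c4 has the single candidate 6, so r6c4=6.
Step 11. [r2c3∈{6}] r2c3 has the single candidate 6 ⇒ r2c3=6.
Step 12. [r1c1∈{2}] r1c1 has the single candidate 2 ⇒ r1c1=2.
Step 13. [r5c3∈{5}] r5c3's peers cover all but 5 ⇒ r5c3=5.
Step 14. [r4c6∈{4}] r4c6 is down to just 4 ⇒ r4c6=4.
Step 15. [r6c2∈{4}] only 4 remains possible at r6c2 ⇒ r6c2=4.
Step 16. [r3c2∈{2}] nothing but 2 survives at r3c2, so r3c2=2.
Step 17. [r3c4∈{1}] r3c4's peers cover all but 1. So r3c4=1.
Step 18. [r5c2∈{1}] r5c2 has the single candidate 1 ⇒ r5c2=1.
Step 19. [r5c5∈{3}] r5c5's peers cover all but 3, so r5c5=3.
Step 20. [r4c2∈{6}] r4c2's peers cover all but 6. So r4c2=6.

Answer: 2 3 1 5 4 6 / 4 5 6 3 2 1 / 5 2 4 1 6 3 / 1 6 3 2 5 4 / 6 1 5 4 3 2 / 3 4 2 6 1 5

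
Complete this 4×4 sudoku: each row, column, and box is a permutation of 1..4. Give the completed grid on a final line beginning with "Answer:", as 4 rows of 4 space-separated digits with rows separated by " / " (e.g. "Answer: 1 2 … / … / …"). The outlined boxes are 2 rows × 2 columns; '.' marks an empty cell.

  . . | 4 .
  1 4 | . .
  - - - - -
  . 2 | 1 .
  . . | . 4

Step 1. [r3c4∈{3}] nothing but 3 survives at r3c4 ⇒ r3c4=3.
Step 2. [r1c1∈{2,3}] 2 has one home in col 1: r1c1 ⇒ r1c1=2.
Step 3. [r1c2∈{3}] nothing but 3 survives at r1c2 ⇒ r1c2=3.
Step 4. [r2c3∈{2,3}] across row 2, 3 lands solely at r2c3 ⇒ r2c3=3.
Step 5. [r2c4∈{2}] nothing but 2 survives at r2c4, so r2c4=2.
Step 6. [r4c2∈{1}] r4c2 has the single candidate 1 ⇒ r4c2=1.
Step 7. [r4c1∈{3}] nothing but 3 survives at r4c1. So r4c1=3.
Step 8. [r1c4∈{1}] r1c4 is down to just 1. So r1c4=1.
Step 9. [r4c3∈{2}] r4c3 has the single candidate 2. So r4c3=2.
Step 10. [r3c1∈{4}] r3c1 has the single candidate 4, so r3c1=4.

Answer: 2 3 4 1 / 1 4 3 2 / 4 2 1 3 / 3 1 2 4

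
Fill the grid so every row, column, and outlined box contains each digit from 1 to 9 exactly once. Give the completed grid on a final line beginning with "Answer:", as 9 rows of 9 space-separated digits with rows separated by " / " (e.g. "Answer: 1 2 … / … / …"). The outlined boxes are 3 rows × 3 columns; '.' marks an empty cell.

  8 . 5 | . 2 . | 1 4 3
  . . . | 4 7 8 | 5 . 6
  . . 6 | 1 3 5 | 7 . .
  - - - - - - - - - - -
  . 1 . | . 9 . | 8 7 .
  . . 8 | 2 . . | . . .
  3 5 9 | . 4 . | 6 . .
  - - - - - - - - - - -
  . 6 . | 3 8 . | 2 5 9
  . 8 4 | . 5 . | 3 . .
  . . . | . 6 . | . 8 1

Step 1. [r4c3∈{2}] nothing but 2 survives at r4c3. So r4c3=2.
Step 2. [r8c9∈{7}] nothing but 7 survives at r8c9. So r8c9=7.
Step 3. [r8c4∈{9}] r8c4's peers cover all but 9, so r8c4=9.
Step 4. [r9c4∈{7}] r9c4 is down to just 7 ⇒ r9c4=7.
Step 5. [r5c5∈{1}] nothing but 1 survives at r5c5, so r5c5=1.
Step 6. [r4c4∈{5,6}] col 4 places 5 nowhere but r4c4, so r4c4=5.
Step 7. [r4c9∈{4}] only 4 remains possible at r4c9 ⇒ r4c9=4.
Step 8. [r1c2∈{7,9}] row 1 places 7 nowhere but r1c2. So r1c2=7.
Step 9. [r5c1∈{4,6,7}] in box 4, 7 fits only at r5c1 ⇒ r5c1=7.
Step 10. [r7c1∈{1}] r7c1 has the single candidate 1. So r7c1=1.
Step 11. [r8c1∈{2}] r8c1's peers cover all but 2, so r8c1=2.
Step 12. [r2c1∈{9}] r2c1's peers cover all but 9 ⇒ r2c1=9.
Step 13. [r2c8∈{2}] only 2 remains possible at r2c8, so r2c8=2.
Step 14. [r5c6∈{3,6}] row 5 places 6 nowhere but r5c6, so r5c6=6.
Step 15. [r2c2∈{3}] only 3 remains possible at r2c2. So r2c2=3.
Step 16. [r3c2∈{2,4}] 2 has one home in row 3: r3c2, so r3c2=2.
Step 17. [r3c8∈{9}] r3c8 has the single candidate 9 ⇒ r3c8=9.
Step 18. [r9c6∈{2,4}] row 9 places 2 nowhere but r9c6, so r9c6=2.
Step 19. [r8c8∈{6}] nothing but 6 survives at r8c8 ⇒ r8c8=6.
Step 20. [r4c6∈{3}] only 3 remains possible at r4c6, so r4c6=3.
Step 21. [r9c7∈{4}] only 4 remains possible at r9c7 ⇒ r9c7=4.
Step 22. [r5c8∈{3}] only 3 remains possible at r5c8 ⇒ r5c8=3.
Step 23. [r5c9∈{5}] only 5 remains possible at r5c9 ⇒ r5c9=5.
Step 24. [r7c3∈{7}] r7c3 is down to just 7, so r7c3=7.
Step 25. [r4c1∈{6}] r4c1 is down to just 6, so r4c1=6.
Step 26. [r9c1∈{5}] r9c1's peers cover all but 5 ⇒ r9c1=5.
Step 27. [r6c4∈{8}] only 8 remains possible at r6c4, so r6c4=8.
Step 28. [r1c4∈{6}] r1c4's peers cover all but 6. So r1c4=6.
Step 29. [r2c3∈{1}] r2c3 is down to just 1. So r2c3=1.
Step 30. [r6c6∈{7}] r6c6 has the single candidate 7, so r6c6=7.
Step 31. [r1c6∈{9}] only 9 remains possible at r1c6, so r1c6=9.
Step 32. [r8c6∈{1}] r8c6 is down to just 1 ⇒ r8c6=1.
Step 33. [r5c2∈{4}] nothing but 4 survives at r5c2 ⇒ r5c2=4.
Step 34. [r9c3∈{3}] only 3 remains possible at r9c3, so r9c3=3.
Step 35. [r5c7∈{9}] r5c7 has the single candidate 9 ⇒ r5c7=9.
Step 36. [r3c1∈{4}] nothing but 4 survives at r3c1. So r3c1=4.
Step 37. [r7c6∈{4}] r7c6 has the single candidate 4 ⇒ r7c6=4.
Step 38. [r6c9∈{2}] r6c9 has the single candidate 2 ⇒ r6c9=2.
Step 39. [r3c9∈{8}] nothing but 8 survives at r3c9 ⇒ r3c9=8.
Step 40. [r6c8∈{1}] r6c8 has the single candidate 1. So r6c8=1.
Step 41. [r9c2∈{9}] r9c2 is down to just 9. So r9c2=9.

Answer: 8 7 5 6 2 9 1 4 3 / 9 3 1 4 7 8 5 2 6 / 4 2 6 1 3 5 7 9 8 / 6 1 2 5 9 3 8 7 4 / 7 4 8 2 1 6 9 3 5 / 3 5 9 8 4 7 6 1 2 / 1 6 7 3 8 4 2 5 9 / 2 8 4 9 5 1 3 6 7 / 5 9 3 7 6 2 4 8 1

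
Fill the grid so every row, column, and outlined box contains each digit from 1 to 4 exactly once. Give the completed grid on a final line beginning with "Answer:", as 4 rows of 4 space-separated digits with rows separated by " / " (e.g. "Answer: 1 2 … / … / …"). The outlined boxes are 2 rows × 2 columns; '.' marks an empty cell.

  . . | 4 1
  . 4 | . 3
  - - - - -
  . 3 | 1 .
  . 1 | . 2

Step 1. [r3c1∈{2,4}] across row 3, 2 lands solely at r3c1, so r3c1=2.
Step 2. [r4c1∈{4}] r4c1 has the single candidate 4. So r4c1=4.
Step 3. [r1c1∈{3}] r1c1 is down to just 3 ⇒ r1c1=3.
Step 4. [r2c3∈{2}] r2c3's peers cover all but 2, so r2c3=2.
Step 5. [r4c3∈{3}] r4c3 is down to just 3, so r4c3=3.
Step 6. [r2c1∈{1}] r2c1 is down to just 1 ⇒ r2c1=1.
Step 7. [r3c4∈{4}] r3c4's peers cover all but 4 ⇒ r3c4=4.
Step 8. [r1c2∈{2}] r1c2 is down to just 2 ⇒ r1c2=2.

Answer: 3 2 4 1 / 1 4 2 3 / 2 3 1 4 / 4 1 3 2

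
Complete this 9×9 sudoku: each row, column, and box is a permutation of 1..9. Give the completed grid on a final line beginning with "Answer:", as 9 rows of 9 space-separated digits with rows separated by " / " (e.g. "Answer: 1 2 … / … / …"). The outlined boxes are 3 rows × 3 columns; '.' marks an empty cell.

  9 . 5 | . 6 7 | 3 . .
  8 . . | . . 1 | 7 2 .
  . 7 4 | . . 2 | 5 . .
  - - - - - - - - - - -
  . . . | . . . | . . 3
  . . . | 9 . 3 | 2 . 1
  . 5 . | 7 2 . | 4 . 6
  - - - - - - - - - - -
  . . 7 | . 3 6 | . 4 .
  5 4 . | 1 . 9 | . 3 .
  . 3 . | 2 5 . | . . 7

Step 1. [r7c4∈{8}] nothing but 8 survives at r7c4. So r7c4=8.
Step 2. [r6c6∈{8}] r6c6 has the single candidate 8. So r6c6=8.
Step 3. [r3c8∈{1,6,8,9}] 6 has one home in box 3: r3c8. So r3c8=6.
Step 4. [r3c1∈{1,3}] r3c1 is the only open cell in row 3 admitting 1 ⇒ r3c1=1.
Step 5. [r5c5∈{4}] only 4 remains possible at r5c5, so r5c5=4.
Step 6. [r9c1∈{6}] r9c1 has the single candidate 6 ⇒ r9c1=6.
Step 7. [r6c3∈{1,3,9}] across row 6, 1 lands solely at r6c3 ⇒ r6c3=1.
Step 8. [r7c1∈{2}] only 2 remains possible at r7c1, so r7c1=2.
Step 9. [r8c3∈{8}] nothing but 8 survives at r8c3. So r8c3=8.
Step 10. [r5c3∈{6}] nothing but 6 survives at r5c3 ⇒ r5c3=6.
Step 11. [r9c3∈{9}] nothing but 9 survives at r9c3. So r9c3=9.
Step 12. [r4c2∈{2,8,9}] 9 has one home in col 2: r4c2 ⇒ r4c2=9.
Step 13. [r4c7∈{8}] only 8 remains possible at r4c7. So r4c7=8.
Step 14. [r2c4∈{3,4,5}] row 2 places 5 nowhere but r2c4, so r2c4=5.
Step 15. [r2c5∈{9}] r2c5 is down to just 9, so r2c5=9.
Step 16. [r3c9∈{8,9}] row 3 places 9 nowhere but r3c9. So r3c9=9.
Step 17. [r5c8∈{5,7}] in row 5, 5 fits only at r5c8, so r5c8=5.
Step 18. [r9c8∈{1,8}] r9c8 is the only open cell in row 9 admitting 8 ⇒ r9c8=8.
Step 19. [r4c1∈{4,7}] in row 4, 4 fits only at r4c1. So r4c1=4.
Step 20. [r1c9∈{4,8}] r1c9 is the only open cell in row 1 admitting 8. So r1c9=8.
Step 21. [r7c7∈{1,9}] r7c7 is the only open cell in row 7 admitting 9. So r7c7=9.
Step 22. [r8c9∈{2}] r8c9's peers cover all but 2 ⇒ r8c9=2.
Step 23. [r3c5∈{8}] r3c5 is down to just 8, so r3c5=8.
Step 24. [r8c7∈{6}] r8c7's peers cover all but 6, so r8c7=6.
Step 25. [r9c7∈{1}] r9c7 has the single candidate 1. So r9c7=1.
Step 26. [r1c4∈{4}] r1c4 has the single candidate 4 ⇒ r1c4=4.
Step 27. [r7c9∈{5}] only 5 remains possible at r7c9, so r7c9=5.
Step 28. [r9c6∈{4}] r9c6 has the single candidate 4 ⇒ r9c6=4.
Step 29. [r4c8∈{7}] nothing but 7 survives at r4c8. So r4c8=7.
Step 30. [r4c5∈{1}] only 1 remains possible at r4c5 ⇒ r4c5=1.
Step 31. [r4c6∈{5}] r4c6 is down to just 5, so r4c6=5.
Step 32. [r6c8∈{9}] r6c8 is down to just 9 ⇒ r6c8=9.
Step 33. [r6c1∈{3}] r6c1 is down to just 3, so r6c1=3.
Step 34. [r4c4∈{6}] only 6 remains possible at r4c4. So r4c4=6.
Step 35. [r3c4∈{3}] only 3 remains possible at r3c4 ⇒ r3c4=3.
Step 36. [r2c9∈{4}] r2c9's peers cover all but 4. So r2c9=4.
Step 37. [r5c2∈{8}] only 8 remains possible at r5c2 ⇒ r5c2=8.
Step 38. [r8c5∈{7}] r8c5 has the single candidate 7 ⇒ r8c5=7.
Step 39. [r4c3∈{2}] r4c3's peers cover all but 2 ⇒ r4c3=2.
Step 40. [r7c2∈{1}] only 1 remains possible at r7c2, so r7c2=1.
Step 41. [r2c2∈{6}] only 6 remains possible at r2c2, so r2c2=6.
Step 42. [r2c3∈{3}] nothing but 3 survives at r2c3. So r2c3=3.
Step 43. [r5c1∈{7}] r5c1's peers cover all but 7 ⇒ r5c1=7.
Step 44. [r1c2∈{2}] only 2 remains possible at r1c2 ⇒ r1c2=2.
Step 45. [r1c8∈{1}] r1c8 is down to just 1 ⇒ r1c8=1.

Answer: 9 2 5 4 6 7 3 1 8 / 8 6 3 5 9 1 7 2 4 / 1 7 4 3 8 2 5 6 9 / 4 9 2 6 1 5 8 7 3 / 7 8 6 9 4 3 2 5 1 / 3 5 1 7 2 8 4 9 6 / 2 1 7 8 3 6 9 4 5 / 5 4 8 1 7 9 6 3 2 / 6 3 9 2 5 4 1 8 7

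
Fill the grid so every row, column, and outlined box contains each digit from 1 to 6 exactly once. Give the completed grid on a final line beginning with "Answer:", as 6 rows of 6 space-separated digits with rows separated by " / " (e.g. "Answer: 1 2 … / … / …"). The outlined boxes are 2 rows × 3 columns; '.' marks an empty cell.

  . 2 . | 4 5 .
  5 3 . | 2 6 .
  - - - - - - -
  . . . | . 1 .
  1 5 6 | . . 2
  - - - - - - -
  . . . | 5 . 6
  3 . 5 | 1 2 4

Step 1. [r3c3∈{2,3,4}] r3c3 is the only open cell in col 3 admitting 3. So r3c3=3.
Step 2. [r5c3∈{1,2,4}] 2 has one home in col 3: r5c3, so r5c3=2.
Step 3. [r5c1∈{4}] r5c1 is down to just 4, so r5c1=4.
Step 4. [r1c3∈{1}] r1c3 is down to just 1, so r1c3=1.
Step 5. [r4c4∈{3}] r4c4's peers cover all but 3 ⇒ r4c4=3.
Step 6. [r3c4∈{6}] only 6 remains possible at r3c4, so r3c4=6.
Step 7. [r1c1∈{6}] only 6 remains possible at r1c1, so r1c1=6.
Step 8. [r3c6∈{5}] r3c6 is down to just 5. So r3c6=5.
Step 9. [r2c6∈{1}] r2c6 is down to just 1, so r2c6=1.
Step 10. [r2c3∈{4}] r2c3's peers cover all but 4, so r2c3=4.
Step 11. [r6c2∈{6}] only 6 remains possible at r6c2. So r6c2=6.
Step 12. [r5c2∈{1}] r5c2 is down to just 1, so r5c2=1.
Step 13. [r1c6∈{3}] nothing but 3 survives at r1c6. So r1c6=3.
Step 14. [r3c2∈{4}] nothing but 4 survives at r3c2 ⇒ r3c2=4.
Step 15. [r5c5∈{3}] r5c5 is down to just 3, so r5c5=3.
Step 16. [r3c1∈{2}] r3c1 has the single candidate 2. So r3c1=2.
Step 17. [r4c5∈{4}] r4c5 has the single candidate 4, so r4c5=4.

Answer: 6 2 1 4 5 3 / 5 3 4 2 6 1 / 2 4 3 6 1 5 / 1 5 6 3 4 2 / 4 1 2 5 3 6 / 3 6 5 1 2 4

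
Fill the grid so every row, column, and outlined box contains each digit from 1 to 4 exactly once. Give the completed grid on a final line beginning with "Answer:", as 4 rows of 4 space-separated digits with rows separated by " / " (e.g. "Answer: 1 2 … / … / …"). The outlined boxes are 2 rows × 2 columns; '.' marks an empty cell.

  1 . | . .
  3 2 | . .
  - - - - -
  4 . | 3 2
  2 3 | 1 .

Step 1. [r2c3∈{4}] r2c3's peers cover all but 4, so r2c3=4.
Step 2. [r1c3∈{2}] only 2 remains possible at r1c3 ⇒ r1c3=2.
Step 3. [r3c2∈{1}] nothing but 1 survives at r3c2. So r3c2=1.
Step 4. [r4c4∈{4}] r4c4 is down to just 4 ⇒ r4c4=4.
Step 5. [r1c2∈{4}] r1c2 has the single candidate 4 ⇒ r1c2=4.
Step 6. [r1c4∈{3}] nothing but 3 survives at r1c4, so r1c4=3.
Step 7. [r2c4∈{1}] r2c4 has the single candidate 1 ⇒ r2c4=1.

Answer: 1 4 2 3 / 3 2 4 1 / 4 1 3 2 / 2 3 1 4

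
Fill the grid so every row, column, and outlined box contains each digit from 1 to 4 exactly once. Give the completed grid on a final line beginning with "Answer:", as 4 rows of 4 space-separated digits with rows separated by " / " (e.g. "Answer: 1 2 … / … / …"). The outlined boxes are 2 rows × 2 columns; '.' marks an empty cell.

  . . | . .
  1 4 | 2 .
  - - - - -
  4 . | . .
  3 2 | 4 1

Step 1. [r2c4∈{3}] only 3 remains possible at r2c4, so r2c4=3.
Step 2. [r1c3∈{1}] nothing but 1 survives at r1c3, so r1c3=1.
Step 3. [r1c2∈{3}] only 3 remains possible at r1c2, so r1c2=3.
Step 4. [r1c1∈{2}] r1c1 has the single candidate 2 ⇒ r1c1=2.
Step 5. [r3c2∈{1}] r3c2 is down to just 1 ⇒ r3c2=1.
Step 6. [r1c4∈{4}] nothing but 4 survives at r1c4. So r1c4=4.
Step 7. [r3c4∈{2}] nothing but 2 survives at r3c4, so r3c4=2.
Step 8. [r3c3∈{3}] r3c3 has the single candidate 3. So r3c3=3.

Answer: 2 3 1 4 / 1 4 2 3 / 4 1 3 2 / 3 2 4 1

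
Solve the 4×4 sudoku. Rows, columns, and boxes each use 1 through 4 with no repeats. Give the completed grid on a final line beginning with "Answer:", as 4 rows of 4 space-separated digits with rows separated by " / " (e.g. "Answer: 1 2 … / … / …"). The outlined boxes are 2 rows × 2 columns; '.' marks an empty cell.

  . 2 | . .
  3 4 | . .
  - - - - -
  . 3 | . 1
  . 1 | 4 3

Step 1. [r3c3∈{2}] r3c3's peers cover all but 2 ⇒ r3c3=2.
Step 2. [r1c3∈{1,3}] 3 has one home in row 1: r1c3. So r1c3=3.
Step 3. [r2c3∈{1}] r2c3's peers cover all but 1 ⇒ r2c3=1.
Step 4. [r1c1∈{1}] r1c1's peers cover all but 1, so r1c1=1.
Step 5. [r4c1∈{2}] r4c1 has the single candidate 2, so r4c1=2.
Step 6. [r3c1∈{4}] only 4 remains possible at r3c1 ⇒ r3c1=4.
Step 7. [r1c4∈{4}] r1c4 has the single candidate 4 ⇒ r1c4=4.
Step 8. [r2c4∈{2}] r2c4 has the single candidate 2 ⇒ r2c4=2.

Answer: 1 2 3 4 / 3 4 1 2 / 4 3 2 1 / 2 1 4 3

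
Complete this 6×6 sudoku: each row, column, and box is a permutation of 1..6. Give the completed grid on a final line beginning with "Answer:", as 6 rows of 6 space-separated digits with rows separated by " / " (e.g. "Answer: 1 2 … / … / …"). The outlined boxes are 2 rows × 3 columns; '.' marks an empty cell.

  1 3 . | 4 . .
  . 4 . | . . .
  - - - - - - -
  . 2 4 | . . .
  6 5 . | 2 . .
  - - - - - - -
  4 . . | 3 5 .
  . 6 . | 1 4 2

Step 1. [r4c3∈{1,3}] 1 has one home in box 3: r4c3. So r4c3=1.
Step 2. [r4c5∈{3}] r4c5 has the single candidate 3 ⇒ r4c5=3.
Step 3. [r2c1∈{2,5}] 2 has one home in col 1: r2c1 ⇒ r2c1=2.
Step 4. [r2c6∈{1,3,5,6}] in row 2, 3 fits only at r2c6 ⇒ r2c6=3.
Step 5. [r3c6∈{1,5,6}] in col 6, 1 fits only at r3c6 ⇒ r3c6=1.
Step 6. [r1c6∈{5,6}] across col 6, 5 lands solely at r1c6. So r1c6=5.
Step 7. [r2c4∈{6}] only 6 remains possible at r2c4. So r2c4=6.
Step 8. [r6c3∈{3,5}] col 3 places 3 nowhere but r6c3. So r6c3=3.
Step 9. [r5c3∈{2}] r5c3 is down to just 2 ⇒ r5c3=2.
Step 10. [r1c3∈{6}] nothing but 6 survives at r1c3. So r1c3=6.
Step 11. [r5c6∈{6}] nothing but 6 survives at r5c6. So r5c6=6.
Step 12. [r5c2∈{1}] nothing but 1 survives at r5c2 ⇒ r5c2=1.
Step 13. [r2c3∈{5}] only 5 remains possible at r2c3, so r2c3=5.
Step 14. [r3c1∈{3}] r3c1 is down to just 3, so r3c1=3.
Step 15. [r6c1∈{5}] r6c1's peers cover all but 5 ⇒ r6c1=5.
Step 16. [r1c5∈{2}] r1c5 has the single candidate 2. So r1c5=2.
Step 17. [r4c6∈{4}] r4c6 has the single candidate 4, so r4c6=4.
Step 18. [r3c5∈{6}] only 6 remains possible at r3c5 ⇒ r3c5=6.
Step 19. [r3c4∈{5}] r3c4 is down to just 5 ⇒ r3c4=5.
Step 20. [r2c5∈{1}] r2c5 has the single candidate 1 ⇒ r2c5=1.

Answer: 1 3 6 4 2 5 / 2 4 5 6 1 3 / 3 2 4 5 6 1 / 6 5 1 2 3 4 / 4 1 2 3 5 6 / 5 6 3 1 4 2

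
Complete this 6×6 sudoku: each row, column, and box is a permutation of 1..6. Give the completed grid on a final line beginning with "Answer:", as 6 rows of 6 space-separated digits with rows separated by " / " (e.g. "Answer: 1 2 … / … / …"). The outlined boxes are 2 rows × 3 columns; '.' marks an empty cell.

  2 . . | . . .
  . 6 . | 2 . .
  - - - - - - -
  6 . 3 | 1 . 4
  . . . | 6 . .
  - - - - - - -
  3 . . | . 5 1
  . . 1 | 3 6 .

Step 1. [r4c6∈{2,3,5}] 5 has one home in box 4: r4c6, so r4c6=5.
Step 2. [r1c2∈{1,3,4,5}] col 2 places 3 nowhere but r1c2. So r1c2=3.
Step 3. [r2c1∈{1,4,5}] r2c1 is the only open cell in box 1 admitting 1, so r2c1=1.
Step 4. [r4c1∈{4}] nothing but 4 survives at r4c1, so r4c1=4.
Step 5. [r4c3∈{2}] nothing but 2 survives at r4c3. So r4c3=2.
Step 6. [r6c2∈{2,4,5}] row 6 places 4 nowhere but r6c2 ⇒ r6c2=4.
Step 7. [r1c4∈{4,5}] col 4 places 5 nowhere but r1c4 ⇒ r1c4=5.
Step 8. [r1c3∈{4}] r1c3 has the single candidate 4, so r1c3=4.
Step 9. [r4c5∈{3}] only 3 remains possible at r4c5. So r4c5=3.
Step 10. [r6c6∈{2}] r6c6 has the single candidate 2. So r6c6=2.
Step 11. [r2c3∈{5}] r2c3's peers cover all but 5, so r2c3=5.
Step 12. [r1c6∈{6}] r1c6's peers cover all but 6 ⇒ r1c6=6.
Step 13. [r4c2∈{1}] only 1 remains possible at r4c2. So r4c2=1.
Step 14. [r3c2∈{5}] nothing but 5 survives at r3c2. So r3c2=5.
Step 15. [r5c4∈{4}] r5c4 is down to just 4, so r5c4=4.
Step 16. [r2c6∈{3}] only 3 remains possible at r2c6, so r2c6=3.
Step 17. [r1c5∈{1}] only 1 remains possible at r1c5, so r1c5=1.
Step 18. [r3c5∈{2}] r3c5's peers cover all but 2. So r3c5=2.
Step 19. [r2c5∈{4}] r2c5 is down to just 4 ⇒ r2c5=4.
Step 20. [r5c2∈{2}] only 2 remains possible at r5c2. So r5c2=2.
Step 21. [r6c1∈{5}] r6c1's peers cover all but 5. So r6c1=5.
Step 22. [r5c3∈{6}] only 6 remains possible at r5c3, so r5c3=6.

Answer: 2 3 4 5 1 6 / 1 6 5 2 4 3 / 6 5 3 1 2 4 / 4 1 2 6 3 5 / 3 2 6 4 5 1 / 5 4 1 3 6 2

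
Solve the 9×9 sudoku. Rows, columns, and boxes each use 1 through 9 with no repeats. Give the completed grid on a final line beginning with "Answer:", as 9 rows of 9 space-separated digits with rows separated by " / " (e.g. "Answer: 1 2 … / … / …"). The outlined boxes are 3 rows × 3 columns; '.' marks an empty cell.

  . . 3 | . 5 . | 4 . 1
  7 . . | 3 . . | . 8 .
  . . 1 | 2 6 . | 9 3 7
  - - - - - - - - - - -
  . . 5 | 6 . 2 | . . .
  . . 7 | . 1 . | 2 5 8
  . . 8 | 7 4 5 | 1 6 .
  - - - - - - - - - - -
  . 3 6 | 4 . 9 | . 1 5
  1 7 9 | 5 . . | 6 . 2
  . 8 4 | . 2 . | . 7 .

Step 1. [r4c8∈{4,9}] r4c8 is the only open cell in col 8 admitting 9 ⇒ r4c8=9.
Step 2. [r1c4∈{8,9}] in col 4, 8 fits only at r1c4. So r1c4=8.
Step 3. [r5c6∈{3}] only 3 remains possible at r5c6, so r5c6=3.
Step 4. [r6c9∈{3}] r6c9's peers cover all but 3. So r6c9=3.
Step 5. [r3c6∈{4}] only 4 remains possible at r3c6, so r3c6=4.
Step 6. [r2c2∈{2,4,5,6,9}] row 2 places 4 nowhere but r2c2, so r2c2=4.
Step 7. [r5c1∈{4,6,9}] in row 5, 4 fits only at r5c1. So r5c1=4.
Step 8. [r1c1∈{2,6,9}] 6 has one home in col 1: r1c1 ⇒ r1c1=6.
Step 9. [r6c1∈{2,9}] in col 1, 9 fits only at r6c1 ⇒ r6c1=9.
Step 10. [r8c6∈{8}] r8c6 has the single candidate 8. So r8c6=8.
Step 11. [r2c3∈{2}] only 2 remains possible at r2c3 ⇒ r2c3=2.
Step 12. [r9c1∈{5}] nothing but 5 survives at r9c1, so r9c1=5.
Step 13. [r2c6∈{1}] nothing but 1 survives at r2c6 ⇒ r2c6=1.
Step 14. [r6c2∈{2}] nothing but 2 survives at r6c2. So r6c2=2.
Step 15. [r9c6∈{6}] only 6 remains possible at r9c6. So r9c6=6.
Step 16. [r4c5∈{8}] only 8 remains possible at r4c5 ⇒ r4c5=8.
Step 17. [r5c2∈{6}] only 6 remains possible at r5c2, so r5c2=6.
Step 18. [r8c5∈{3}] only 3 remains possible at r8c5. So r8c5=3.
Step 19. [r2c7∈{5}] only 5 remains possible at r2c7, so r2c7=5.
Step 20. [r7c1∈{2}] r7c1 has the single candidate 2, so r7c1=2.
Step 21. [r9c9∈{9}] only 9 remains possible at r9c9. So r9c9=9.
Step 22. [r7c7∈{8}] r7c7's peers cover all but 8 ⇒ r7c7=8.
Step 23. [r2c9∈{6}] only 6 remains possible at r2c9 ⇒ r2c9=6.
Step 24. [r8c8∈{4}] nothing but 4 survives at r8c8 ⇒ r8c8=4.
Step 25. [r4c7∈{7}] r4c7 has the single candidate 7 ⇒ r4c7=7.
Step 26. [r4c9∈{4}] r4c9 has the single candidate 4. So r4c9=4.
Step 27. [r3c1∈{8}] nothing but 8 survives at r3c1 ⇒ r3c1=8.
Step 28. [r1c6∈{7}] r1c6's peers cover all but 7 ⇒ r1c6=7.
Step 29. [r4c2∈{1}] only 1 remains possible at r4c2, so r4c2=1.
Step 30. [r2c5∈{9}] r2c5 has the single candidate 9. So r2c5=9.
Step 31. [r3c2∈{5}] nothing but 5 survives at r3c2 ⇒ r3c2=5.
Step 32. [r9c4∈{1}] only 1 remains possible at r9c4. So r9c4=1.
Step 33. [r1c2∈{9}] nothing but 9 survives at r1c2. So r1c2=9.
Step 34. [r4c1∈{3}] only 3 remains possible at r4c1, so r4c1=3.
Step 35. [r5c4∈{9}] only 9 remains possible at r5c4, so r5c4=9.
Step 36. [r7c5∈{7}] nothing but 7 survives at r7c5. So r7c5=7.
Step 37. [r9c7∈{3}] r9c7 is down to just 3, so r9c7=3.
Step 38. [r1c8∈{2}] r1c8 is down to just 2 ⇒ r1c8=2.

Answer: 6 9 3 8 5 7 4 2 1 / 7 4 2 3 9 1 5 8 6 / 8 5 1 2 6 4 9 3 7 / 3 1 5 6 8 2 7 9 4 / 4 6 7 9 1 3 2 5 8 / 9 2 8 7 4 5 1 6 3 / 2 3 6 4 7 9 8 1 5 / 1 7 9 5 3 8 6 4 2 / 5 8 4 1 2 6 3 7 9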